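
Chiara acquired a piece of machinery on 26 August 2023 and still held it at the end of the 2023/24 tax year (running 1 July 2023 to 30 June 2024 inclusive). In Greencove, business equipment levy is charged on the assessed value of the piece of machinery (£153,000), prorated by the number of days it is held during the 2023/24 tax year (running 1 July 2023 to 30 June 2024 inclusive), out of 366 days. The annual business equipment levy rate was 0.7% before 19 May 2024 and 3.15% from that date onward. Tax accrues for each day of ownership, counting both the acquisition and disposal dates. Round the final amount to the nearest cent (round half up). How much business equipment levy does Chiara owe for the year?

26 August 2023 – 18 May 2024: 267 days at 0.7% → £153,000 × 0.7% × 267/366 = £781.3033
19 May – 30 June 2024: 43 days at 3.15% → £153,000 × 3.15% × 43/366 = £566.2254
Total = £1,347.5287

£1,347.53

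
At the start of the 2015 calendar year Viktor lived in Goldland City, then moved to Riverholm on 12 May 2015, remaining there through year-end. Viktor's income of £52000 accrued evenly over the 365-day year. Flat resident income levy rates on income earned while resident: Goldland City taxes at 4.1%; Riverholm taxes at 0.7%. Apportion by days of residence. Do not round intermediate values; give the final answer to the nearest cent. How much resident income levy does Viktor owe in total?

£998.54

Goldland City, 1 January – 11 May 2015: 131 days → £52000 × 4.1% × 131/365 = £765.1836
Riverholm, 12 May – 31 December 2015: 234 days → £52000 × 0.7% × 234/365 = £233.3589
Total = £998.5425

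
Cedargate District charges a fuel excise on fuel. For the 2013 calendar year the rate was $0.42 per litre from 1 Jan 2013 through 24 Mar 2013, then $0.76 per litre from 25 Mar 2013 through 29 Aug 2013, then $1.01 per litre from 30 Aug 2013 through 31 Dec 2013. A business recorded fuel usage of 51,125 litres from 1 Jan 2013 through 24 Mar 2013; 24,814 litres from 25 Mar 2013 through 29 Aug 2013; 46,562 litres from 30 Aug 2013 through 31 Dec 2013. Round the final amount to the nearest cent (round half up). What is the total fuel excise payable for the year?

1 Jan – 24 Mar 2013: 51,125 litres at $0.42/litre → $21,472.50
25 Mar – 29 Aug 2013: 24,814 litres at $0.76/litre → $18,858.64
30 Aug – 31 Dec 2013: 46,562 litres at $1.01/litre → $47,027.62

$87,358.76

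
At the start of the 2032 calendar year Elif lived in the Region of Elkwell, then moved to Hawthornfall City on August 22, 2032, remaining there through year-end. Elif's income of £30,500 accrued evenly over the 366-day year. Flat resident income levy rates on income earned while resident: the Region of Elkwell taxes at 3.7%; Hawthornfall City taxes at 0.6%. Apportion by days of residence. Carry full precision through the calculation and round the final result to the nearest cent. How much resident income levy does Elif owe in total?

The Region of Elkwell, January 1 – August 21, 2032: 234 days → £30,500 × 3.7% × 234/366 = £721.5000
Hawthornfall City, August 22 – December 31, 2032: 132 days → £30,500 × 0.6% × 132/366 = £66.0000
Total = £787.5000

£787.50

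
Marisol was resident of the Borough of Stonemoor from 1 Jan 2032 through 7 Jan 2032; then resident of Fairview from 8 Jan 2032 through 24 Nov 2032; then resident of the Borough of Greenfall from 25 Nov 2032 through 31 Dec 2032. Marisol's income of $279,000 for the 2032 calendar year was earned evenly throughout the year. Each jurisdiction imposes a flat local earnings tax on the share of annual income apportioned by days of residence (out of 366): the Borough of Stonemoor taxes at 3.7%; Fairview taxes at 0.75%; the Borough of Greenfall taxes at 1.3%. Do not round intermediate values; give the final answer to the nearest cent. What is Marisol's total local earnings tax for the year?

The Borough of Stonemoor, 1 Jan – 7 Jan 2032: 7 days → $279,000 × 3.7% × 7/366 = $197.4344
Fairview, 8 Jan – 24 Nov 2032: 322 days → $279,000 × 0.75% × 322/366 = $1,840.9426
The Borough of Greenfall, 25 Nov – 31 Dec 2032: 37 days → $279,000 × 1.3% × 37/366 = $366.6639
Total = $2,405.0410

$2,405.04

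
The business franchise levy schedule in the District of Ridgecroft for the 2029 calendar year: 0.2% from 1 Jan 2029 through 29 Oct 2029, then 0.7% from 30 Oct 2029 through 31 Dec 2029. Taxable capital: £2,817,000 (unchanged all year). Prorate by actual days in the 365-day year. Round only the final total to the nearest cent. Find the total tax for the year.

1 Jan – 29 Oct 2029: 302 days at 0.2% → £2,817,000 × 0.2% × 302/365 = £4,661.5562
30 Oct – 31 Dec 2029: 63 days at 0.7% → £2,817,000 × 0.7% × 63/365 = £3,403.5534
Total = £8,065.1096

£8,065.11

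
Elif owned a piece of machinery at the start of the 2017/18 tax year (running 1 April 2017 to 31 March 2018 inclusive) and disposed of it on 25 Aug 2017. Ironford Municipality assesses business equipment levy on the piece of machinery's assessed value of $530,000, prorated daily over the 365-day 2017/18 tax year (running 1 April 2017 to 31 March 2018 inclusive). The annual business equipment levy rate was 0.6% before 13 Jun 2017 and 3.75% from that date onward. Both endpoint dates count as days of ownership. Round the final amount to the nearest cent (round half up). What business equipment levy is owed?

1 Apr – 12 Jun 2017: 73 days at 0.6% → $530,000 × 0.6% × 73/365 = $636.0000
13 Jun – 25 Aug 2017: 74 days at 3.75% → $530,000 × 3.75% × 74/365 = $4,029.4521
Total = $4,665.4521

$4,665.45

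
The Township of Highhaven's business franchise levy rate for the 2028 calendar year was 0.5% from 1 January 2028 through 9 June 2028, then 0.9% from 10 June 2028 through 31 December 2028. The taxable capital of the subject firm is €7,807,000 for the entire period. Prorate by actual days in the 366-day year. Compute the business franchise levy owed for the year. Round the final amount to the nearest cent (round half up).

1 January – 9 June 2028: 161 days at 0.5% → €7,807,000 × 0.5% × 161/366 = €17,171.1339
10 June – 31 December 2028: 205 days at 0.9% → €7,807,000 × 0.9% × 205/366 = €39,354.9590
Total = €56,526.0929

€56,526.09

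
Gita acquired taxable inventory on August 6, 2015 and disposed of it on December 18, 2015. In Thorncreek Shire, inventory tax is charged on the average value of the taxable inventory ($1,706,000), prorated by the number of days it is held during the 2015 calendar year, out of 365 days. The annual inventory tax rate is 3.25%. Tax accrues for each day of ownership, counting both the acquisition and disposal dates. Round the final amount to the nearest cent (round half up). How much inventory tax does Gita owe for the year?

Days held (August 6 – December 18, 2015): 135 out of 365
Tax = $1,706,000 × 3.25% × 135/365 = $20,507.0548

$20,507.05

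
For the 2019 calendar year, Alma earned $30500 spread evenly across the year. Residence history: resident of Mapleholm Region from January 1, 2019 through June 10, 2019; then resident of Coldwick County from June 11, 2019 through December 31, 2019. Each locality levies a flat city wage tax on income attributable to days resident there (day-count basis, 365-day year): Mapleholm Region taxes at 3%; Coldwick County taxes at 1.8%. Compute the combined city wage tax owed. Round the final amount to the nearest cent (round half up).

Mapleholm Region, January 1 – June 10, 2019: 161 days → $30500 × 3% × 161/365 = $403.6027
Coldwick County, June 11 – December 31, 2019: 204 days → $30500 × 1.8% × 204/365 = $306.8384
Total = $710.4411

$710.44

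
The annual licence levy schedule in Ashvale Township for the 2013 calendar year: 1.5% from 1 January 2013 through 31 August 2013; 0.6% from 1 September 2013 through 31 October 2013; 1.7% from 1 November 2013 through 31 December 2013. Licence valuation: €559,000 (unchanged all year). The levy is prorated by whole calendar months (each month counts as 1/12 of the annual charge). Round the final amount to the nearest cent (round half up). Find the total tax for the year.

1 January – 31 August 2013: 8 months at 1.5% → €559,000 × 1.5% × 8/12 = €5,590.0000
1 September – 31 October 2013: 2 months at 0.6% → €559,000 × 0.6% × 2/12 = €559.0000
1 November – 31 December 2013: 2 months at 1.7% → €559,000 × 1.7% × 2/12 = €1,583.8333
Total = €7,732.8333

€7,732.83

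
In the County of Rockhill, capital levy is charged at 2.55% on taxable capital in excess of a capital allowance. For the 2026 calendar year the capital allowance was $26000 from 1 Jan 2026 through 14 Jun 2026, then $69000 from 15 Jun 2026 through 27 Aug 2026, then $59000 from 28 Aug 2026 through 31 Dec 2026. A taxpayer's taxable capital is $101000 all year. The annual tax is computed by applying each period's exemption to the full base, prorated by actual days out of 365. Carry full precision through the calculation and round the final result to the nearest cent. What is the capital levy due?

1 Jan – 14 Jun 2026: 165 days, exemption $26000 → ($101000 − $26000) × 2.55% × 165/365 = $864.5548
15 Jun – 27 Aug 2026: 74 days, exemption $69000 → ($101000 − $69000) × 2.55% × 74/365 = $165.4356
28 Aug – 31 Dec 2026: 126 days, exemption $59000 → ($101000 − $59000) × 2.55% × 126/365 = $369.7151
Total = $1399.7055

$1399.71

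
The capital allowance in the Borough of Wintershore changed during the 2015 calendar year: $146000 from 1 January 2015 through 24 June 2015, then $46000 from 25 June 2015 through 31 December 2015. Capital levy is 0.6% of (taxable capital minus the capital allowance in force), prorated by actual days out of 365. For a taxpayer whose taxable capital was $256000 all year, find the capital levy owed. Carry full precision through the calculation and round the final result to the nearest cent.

1 January – 24 June 2015: 175 days, exemption $146000 → ($256000 − $146000) × 0.6% × 175/365 = $316.4384
25 June – 31 December 2015: 190 days, exemption $46000 → ($256000 − $46000) × 0.6% × 190/365 = $655.8904
Total = $972.3288

$972.33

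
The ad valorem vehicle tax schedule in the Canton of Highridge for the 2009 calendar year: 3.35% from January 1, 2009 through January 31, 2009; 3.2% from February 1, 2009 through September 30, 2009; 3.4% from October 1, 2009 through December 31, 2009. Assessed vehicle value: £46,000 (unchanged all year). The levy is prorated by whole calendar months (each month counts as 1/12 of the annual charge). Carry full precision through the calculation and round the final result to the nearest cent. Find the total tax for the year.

January 1 – January 31, 2009: 1 month at 3.35% → £46,000 × 3.35% × 1/12 = £128.4167
February 1 – September 30, 2009: 8 months at 3.2% → £46,000 × 3.2% × 8/12 = £981.3333
October 1 – December 31, 2009: 3 months at 3.4% → £46,000 × 3.4% × 3/12 = £391.0000
Total = £1,500.7500

£1,500.75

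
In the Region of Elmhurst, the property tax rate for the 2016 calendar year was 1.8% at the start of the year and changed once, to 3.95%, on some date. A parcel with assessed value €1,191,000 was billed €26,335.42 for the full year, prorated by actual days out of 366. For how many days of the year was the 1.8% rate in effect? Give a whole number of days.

296 days

Let d = days at the first rate; then 366 − d days at the second rate.
€1,191,000 × [1.8%·d + 3.95%·(366−d)] / 366 = €26,335.42
Solving gives d = 296, so the new rate took effect on 23 Oct 2016.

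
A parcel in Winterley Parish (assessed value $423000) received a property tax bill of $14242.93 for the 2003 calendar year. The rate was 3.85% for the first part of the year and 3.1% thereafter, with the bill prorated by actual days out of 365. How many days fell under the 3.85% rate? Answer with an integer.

130 days

Let d = days at the first rate; then 365 − d days at the second rate.
$423000 × [3.85%·d + 3.1%·(365−d)] / 365 = $14242.93
Solving gives d = 130, so the new rate took effect on May 11, 2003.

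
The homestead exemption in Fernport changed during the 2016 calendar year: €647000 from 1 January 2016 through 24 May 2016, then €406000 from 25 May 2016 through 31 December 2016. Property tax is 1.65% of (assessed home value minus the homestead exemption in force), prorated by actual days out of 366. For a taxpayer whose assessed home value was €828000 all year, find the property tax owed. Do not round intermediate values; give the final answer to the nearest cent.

1 January – 24 May 2016: 145 days, exemption €647000 → (€828000 − €647000) × 1.65% × 145/366 = €1183.1762
25 May – 31 December 2016: 221 days, exemption €406000 → (€828000 − €406000) × 1.65% × 221/366 = €4204.4344
Total = €5387.6107

€5387.61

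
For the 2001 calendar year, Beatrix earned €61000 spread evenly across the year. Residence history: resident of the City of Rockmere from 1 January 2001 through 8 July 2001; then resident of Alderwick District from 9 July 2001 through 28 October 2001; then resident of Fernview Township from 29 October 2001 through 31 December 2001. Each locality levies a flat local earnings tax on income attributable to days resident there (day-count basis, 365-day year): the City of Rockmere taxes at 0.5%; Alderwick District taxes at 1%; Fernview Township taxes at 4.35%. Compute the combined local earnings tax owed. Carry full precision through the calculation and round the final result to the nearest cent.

The City of Rockmere, 1 January – 8 July 2001: 189 days → €61000 × 0.5% × 189/365 = €157.9315
Alderwick District, 9 July – 28 October 2001: 112 days → €61000 × 1% × 112/365 = €187.1781
Fernview Township, 29 October – 31 December 2001: 64 days → €61000 × 4.35% × 64/365 = €465.2712
Total = €810.3808

€810.38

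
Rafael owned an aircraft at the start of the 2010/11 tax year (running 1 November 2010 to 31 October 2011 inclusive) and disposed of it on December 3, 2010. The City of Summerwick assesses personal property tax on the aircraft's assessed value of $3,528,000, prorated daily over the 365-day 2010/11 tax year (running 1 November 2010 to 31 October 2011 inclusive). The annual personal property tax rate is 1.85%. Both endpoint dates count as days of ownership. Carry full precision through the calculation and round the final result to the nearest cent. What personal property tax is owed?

$5,900.94

Days held (November 1 – December 3, 2010): 33 out of 365
Tax = $3,528,000 × 1.85% × 33/365 = $5,900.9425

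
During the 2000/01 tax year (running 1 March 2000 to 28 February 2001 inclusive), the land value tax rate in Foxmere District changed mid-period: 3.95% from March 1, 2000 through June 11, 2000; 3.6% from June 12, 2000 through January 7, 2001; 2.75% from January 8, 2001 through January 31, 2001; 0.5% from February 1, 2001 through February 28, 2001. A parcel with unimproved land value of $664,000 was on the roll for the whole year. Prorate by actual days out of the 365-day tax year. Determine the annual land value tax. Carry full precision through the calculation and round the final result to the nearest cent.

$22,609.65

March 1 – June 11, 2000: 103 days at 3.95% → $664,000 × 3.95% × 103/365 = $7,401.3260
June 12, 2000 – January 7, 2001: 210 days at 3.6% → $664,000 × 3.6% × 210/365 = $13,752.9863
January 8 – January 31, 2001: 24 days at 2.75% → $664,000 × 2.75% × 24/365 = $1,200.6575
February 1 – February 28, 2001: 28 days at 0.5% → $664,000 × 0.5% × 28/365 = $254.6849
Total = $22,609.6548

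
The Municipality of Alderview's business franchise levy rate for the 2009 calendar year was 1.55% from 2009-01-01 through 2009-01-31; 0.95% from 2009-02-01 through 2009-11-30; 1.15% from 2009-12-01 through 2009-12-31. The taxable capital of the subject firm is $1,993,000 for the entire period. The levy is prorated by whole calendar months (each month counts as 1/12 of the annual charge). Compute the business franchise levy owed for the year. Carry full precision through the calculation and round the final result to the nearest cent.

2009-01-01 to 2009-01-31: 1 month at 1.55% → $1,993,000 × 1.55% × 1/12 = $2,574.2917
2009-02-01 to 2009-11-30: 10 months at 0.95% → $1,993,000 × 0.95% × 10/12 = $15,777.9167
2009-12-01 to 2009-12-31: 1 month at 1.15% → $1,993,000 × 1.15% × 1/12 = $1,909.9583
Total = $20,262.1667

$20,262.17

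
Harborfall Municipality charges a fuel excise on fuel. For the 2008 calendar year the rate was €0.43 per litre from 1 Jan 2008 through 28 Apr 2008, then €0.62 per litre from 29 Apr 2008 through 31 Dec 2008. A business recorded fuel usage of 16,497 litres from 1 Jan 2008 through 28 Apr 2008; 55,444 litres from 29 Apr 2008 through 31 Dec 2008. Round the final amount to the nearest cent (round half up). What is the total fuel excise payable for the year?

€41468.99

1 Jan – 28 Apr 2008: 16,497 litres at €0.43/litre → €7093.71
29 Apr – 31 Dec 2008: 55,444 litres at €0.62/litre → €34375.28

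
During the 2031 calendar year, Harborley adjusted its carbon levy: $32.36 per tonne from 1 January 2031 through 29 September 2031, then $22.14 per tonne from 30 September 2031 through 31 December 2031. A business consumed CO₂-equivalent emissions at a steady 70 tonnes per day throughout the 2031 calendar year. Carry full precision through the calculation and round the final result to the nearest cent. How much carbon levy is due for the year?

$760,265.80

1 January – 29 September 2031: 272 days × 70 tonnes/day = 19,040 tonnes at $32.36/tonne → $616,134.40
30 September – 31 December 2031: 93 days × 70 tonnes/day = 6,510 tonnes at $22.14/tonne → $144,131.40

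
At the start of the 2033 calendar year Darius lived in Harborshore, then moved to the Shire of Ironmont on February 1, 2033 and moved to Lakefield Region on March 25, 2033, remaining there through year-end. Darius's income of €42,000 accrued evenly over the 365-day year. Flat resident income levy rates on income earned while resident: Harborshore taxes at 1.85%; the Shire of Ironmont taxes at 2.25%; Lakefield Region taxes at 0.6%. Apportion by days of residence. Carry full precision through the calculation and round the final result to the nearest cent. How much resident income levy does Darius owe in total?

€395.32

Harborshore, January 1 – January 31, 2033: 31 days → €42,000 × 1.85% × 31/365 = €65.9918
The Shire of Ironmont, February 1 – March 24, 2033: 52 days → €42,000 × 2.25% × 52/365 = €134.6301
Lakefield Region, March 25 – December 31, 2033: 282 days → €42,000 × 0.6% × 282/365 = €194.6959
Total = €395.3178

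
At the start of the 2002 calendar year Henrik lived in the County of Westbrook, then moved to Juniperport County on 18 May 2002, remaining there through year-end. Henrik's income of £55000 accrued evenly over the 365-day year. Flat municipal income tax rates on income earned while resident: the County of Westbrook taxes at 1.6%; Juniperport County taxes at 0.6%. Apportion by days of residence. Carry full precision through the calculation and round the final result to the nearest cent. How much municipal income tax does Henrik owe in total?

£536.44

The County of Westbrook, 1 January – 17 May 2002: 137 days → £55000 × 1.6% × 137/365 = £330.3014
Juniperport County, 18 May – 31 December 2002: 228 days → £55000 × 0.6% × 228/365 = £206.1370
Total = £536.4384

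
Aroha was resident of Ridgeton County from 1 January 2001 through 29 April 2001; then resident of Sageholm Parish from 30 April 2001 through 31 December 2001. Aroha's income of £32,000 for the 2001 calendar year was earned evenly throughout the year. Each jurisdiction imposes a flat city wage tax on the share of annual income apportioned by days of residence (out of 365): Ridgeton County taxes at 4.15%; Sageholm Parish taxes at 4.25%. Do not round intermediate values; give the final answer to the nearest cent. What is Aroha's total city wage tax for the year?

Ridgeton County, 1 January – 29 April 2001: 119 days → £32,000 × 4.15% × 119/365 = £432.9644
Sageholm Parish, 30 April – 31 December 2001: 246 days → £32,000 × 4.25% × 246/365 = £916.6027
Total = £1,349.5671

£1,349.57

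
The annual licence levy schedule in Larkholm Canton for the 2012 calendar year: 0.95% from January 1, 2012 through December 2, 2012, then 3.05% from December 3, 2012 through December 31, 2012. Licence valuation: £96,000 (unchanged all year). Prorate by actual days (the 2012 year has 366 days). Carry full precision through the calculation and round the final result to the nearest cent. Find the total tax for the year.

£1,071.74

January 1 – December 2, 2012: 337 days at 0.95% → £96,000 × 0.95% × 337/366 = £839.7377
December 3 – December 31, 2012: 29 days at 3.05% → £96,000 × 3.05% × 29/366 = £232.0000
Total = £1,071.7377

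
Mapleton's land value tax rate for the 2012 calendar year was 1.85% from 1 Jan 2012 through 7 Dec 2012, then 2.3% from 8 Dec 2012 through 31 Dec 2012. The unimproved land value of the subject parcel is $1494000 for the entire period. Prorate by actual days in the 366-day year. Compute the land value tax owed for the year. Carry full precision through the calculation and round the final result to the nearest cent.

1 Jan – 7 Dec 2012: 342 days at 1.85% → $1494000 × 1.85% × 342/366 = $25826.6066
8 Dec – 31 Dec 2012: 24 days at 2.3% → $1494000 × 2.3% × 24/366 = $2253.2459
Total = $28079.8525

$28079.85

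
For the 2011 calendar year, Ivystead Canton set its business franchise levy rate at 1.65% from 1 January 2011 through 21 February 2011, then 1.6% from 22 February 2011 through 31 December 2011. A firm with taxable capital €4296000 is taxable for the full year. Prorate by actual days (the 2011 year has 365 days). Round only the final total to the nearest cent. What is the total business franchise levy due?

€69042.02

1 January – 21 February 2011: 52 days at 1.65% → €4296000 × 1.65% × 52/365 = €10098.5425
22 February – 31 December 2011: 313 days at 1.6% → €4296000 × 1.6% × 313/365 = €58943.4740
Total = €69042.0164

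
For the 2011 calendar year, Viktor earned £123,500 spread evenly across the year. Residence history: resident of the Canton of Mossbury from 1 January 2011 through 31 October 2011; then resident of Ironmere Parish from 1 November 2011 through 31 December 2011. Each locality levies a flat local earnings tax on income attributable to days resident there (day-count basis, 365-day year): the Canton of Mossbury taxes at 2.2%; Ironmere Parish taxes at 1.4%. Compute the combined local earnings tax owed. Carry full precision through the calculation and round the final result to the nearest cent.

£2,551.88

The Canton of Mossbury, 1 January – 31 October 2011: 304 days → £123,500 × 2.2% × 304/365 = £2,262.9260
Ironmere Parish, 1 November – 31 December 2011: 61 days → £123,500 × 1.4% × 61/365 = £288.9562
Total = £2,551.8822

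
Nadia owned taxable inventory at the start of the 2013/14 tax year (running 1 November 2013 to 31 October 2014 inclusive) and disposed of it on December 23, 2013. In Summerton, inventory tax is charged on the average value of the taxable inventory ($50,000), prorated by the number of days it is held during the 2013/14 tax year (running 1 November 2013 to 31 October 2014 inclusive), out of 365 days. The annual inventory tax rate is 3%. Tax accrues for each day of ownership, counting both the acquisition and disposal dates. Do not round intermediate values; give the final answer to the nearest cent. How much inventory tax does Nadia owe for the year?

Days held (November 1 – December 23, 2013): 53 out of 365
Tax = $50,000 × 3% × 53/365 = $217.8082

$217.81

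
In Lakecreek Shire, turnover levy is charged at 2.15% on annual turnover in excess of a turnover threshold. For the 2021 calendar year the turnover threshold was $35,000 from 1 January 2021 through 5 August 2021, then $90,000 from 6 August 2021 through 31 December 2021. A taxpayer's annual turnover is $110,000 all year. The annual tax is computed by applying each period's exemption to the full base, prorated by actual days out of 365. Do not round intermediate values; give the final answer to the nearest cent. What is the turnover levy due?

$1,133.02

1 January – 5 August 2021: 217 days, exemption $35,000 → ($110,000 − $35,000) × 2.15% × 217/365 = $958.6644
6 August – 31 December 2021: 148 days, exemption $90,000 → ($110,000 − $90,000) × 2.15% × 148/365 = $174.3562
Total = $1,133.0205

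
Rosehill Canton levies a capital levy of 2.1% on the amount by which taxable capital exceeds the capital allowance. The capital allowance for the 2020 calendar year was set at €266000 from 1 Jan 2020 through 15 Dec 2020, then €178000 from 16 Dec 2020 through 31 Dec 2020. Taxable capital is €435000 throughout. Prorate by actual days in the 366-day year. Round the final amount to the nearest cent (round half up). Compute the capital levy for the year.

€3629.79

1 Jan – 15 Dec 2020: 350 days, exemption €266000 → (€435000 − €266000) × 2.1% × 350/366 = €3393.8525
16 Dec – 31 Dec 2020: 16 days, exemption €178000 → (€435000 − €178000) × 2.1% × 16/366 = €235.9344
Total = €3629.7869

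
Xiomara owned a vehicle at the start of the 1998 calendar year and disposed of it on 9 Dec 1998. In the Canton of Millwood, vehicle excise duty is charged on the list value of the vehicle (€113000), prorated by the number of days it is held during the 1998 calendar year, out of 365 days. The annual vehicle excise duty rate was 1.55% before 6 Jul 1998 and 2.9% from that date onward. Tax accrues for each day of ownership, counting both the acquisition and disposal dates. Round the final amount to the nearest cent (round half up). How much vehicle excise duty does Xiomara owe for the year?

€2302.10

1 Jan – 5 Jul 1998: 186 days at 1.55% → €113000 × 1.55% × 186/365 = €892.5452
6 Jul – 9 Dec 1998: 157 days at 2.9% → €113000 × 2.9% × 157/365 = €1409.5589
Total = €2302.1041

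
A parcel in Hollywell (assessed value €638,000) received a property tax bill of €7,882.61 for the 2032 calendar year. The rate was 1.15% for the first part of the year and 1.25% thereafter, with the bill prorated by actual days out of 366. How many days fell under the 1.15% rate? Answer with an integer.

Let d = days at the first rate; then 366 − d days at the second rate.
€638,000 × [1.15%·d + 1.25%·(366−d)] / 366 = €7,882.61
Solving gives d = 53, so the new rate took effect on February 23, 2032.

53 days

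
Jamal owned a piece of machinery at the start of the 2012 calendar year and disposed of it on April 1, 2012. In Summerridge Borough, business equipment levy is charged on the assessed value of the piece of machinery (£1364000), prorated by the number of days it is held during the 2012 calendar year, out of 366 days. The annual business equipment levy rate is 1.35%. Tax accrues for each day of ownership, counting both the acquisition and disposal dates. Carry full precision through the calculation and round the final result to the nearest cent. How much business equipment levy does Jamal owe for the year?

£4628.66

Days held (January 1 – April 1, 2012): 92 out of 366
Tax = £1364000 × 1.35% × 92/366 = £4628.6557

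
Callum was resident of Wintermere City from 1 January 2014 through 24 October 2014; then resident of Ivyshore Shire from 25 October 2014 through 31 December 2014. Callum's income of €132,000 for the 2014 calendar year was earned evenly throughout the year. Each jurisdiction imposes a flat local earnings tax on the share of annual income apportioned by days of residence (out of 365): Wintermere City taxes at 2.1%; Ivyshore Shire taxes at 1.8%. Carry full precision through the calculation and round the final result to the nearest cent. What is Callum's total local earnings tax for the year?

Wintermere City, 1 January – 24 October 2014: 297 days → €132,000 × 2.1% × 297/365 = €2,255.5726
Ivyshore Shire, 25 October – 31 December 2014: 68 days → €132,000 × 1.8% × 68/365 = €442.6521
Total = €2,698.2247

€2,698.22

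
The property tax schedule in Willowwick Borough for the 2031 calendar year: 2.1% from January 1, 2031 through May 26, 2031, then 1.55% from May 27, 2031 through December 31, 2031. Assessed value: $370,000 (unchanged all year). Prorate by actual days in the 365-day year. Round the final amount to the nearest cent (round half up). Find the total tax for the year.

January 1 – May 26, 2031: 146 days at 2.1% → $370,000 × 2.1% × 146/365 = $3,108.0000
May 27 – December 31, 2031: 219 days at 1.55% → $370,000 × 1.55% × 219/365 = $3,441.0000
Total = $6,549.0000

$6,549.00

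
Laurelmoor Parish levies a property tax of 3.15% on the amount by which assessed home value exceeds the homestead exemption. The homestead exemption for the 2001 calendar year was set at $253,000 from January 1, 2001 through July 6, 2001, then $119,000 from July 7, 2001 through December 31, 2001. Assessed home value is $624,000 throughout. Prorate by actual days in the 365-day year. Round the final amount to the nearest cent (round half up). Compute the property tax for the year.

January 1 – July 6, 2001: 187 days, exemption $253,000 → ($624,000 − $253,000) × 3.15% × 187/365 = $5,987.3301
July 7 – December 31, 2001: 178 days, exemption $119,000 → ($624,000 − $119,000) × 3.15% × 178/365 = $7,757.6301
Total = $13,744.9603

$13,744.96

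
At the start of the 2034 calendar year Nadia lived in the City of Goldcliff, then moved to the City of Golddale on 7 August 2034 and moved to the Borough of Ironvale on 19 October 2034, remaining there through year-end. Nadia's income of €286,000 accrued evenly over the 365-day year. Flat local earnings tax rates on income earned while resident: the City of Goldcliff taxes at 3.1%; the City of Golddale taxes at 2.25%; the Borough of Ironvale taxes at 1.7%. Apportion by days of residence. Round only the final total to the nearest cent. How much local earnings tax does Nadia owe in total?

€7,568.03

The City of Goldcliff, 1 January – 6 August 2034: 218 days → €286,000 × 3.1% × 218/365 = €5,295.3096
The City of Golddale, 7 August – 18 October 2034: 73 days → €286,000 × 2.25% × 73/365 = €1,287.0000
The Borough of Ironvale, 19 October – 31 December 2034: 74 days → €286,000 × 1.7% × 74/365 = €985.7205
Total = €7,568.0301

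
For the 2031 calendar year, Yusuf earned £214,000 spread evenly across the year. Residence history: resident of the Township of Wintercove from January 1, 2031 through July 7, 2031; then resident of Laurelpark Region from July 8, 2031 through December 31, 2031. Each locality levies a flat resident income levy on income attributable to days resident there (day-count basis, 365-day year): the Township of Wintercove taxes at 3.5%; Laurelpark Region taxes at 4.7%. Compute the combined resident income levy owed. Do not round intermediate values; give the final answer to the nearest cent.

£8,735.30

The Township of Wintercove, January 1 – July 7, 2031: 188 days → £214,000 × 3.5% × 188/365 = £3,857.8630
Laurelpark Region, July 8 – December 31, 2031: 177 days → £214,000 × 4.7% × 177/365 = £4,877.4411
Total = £8,735.3041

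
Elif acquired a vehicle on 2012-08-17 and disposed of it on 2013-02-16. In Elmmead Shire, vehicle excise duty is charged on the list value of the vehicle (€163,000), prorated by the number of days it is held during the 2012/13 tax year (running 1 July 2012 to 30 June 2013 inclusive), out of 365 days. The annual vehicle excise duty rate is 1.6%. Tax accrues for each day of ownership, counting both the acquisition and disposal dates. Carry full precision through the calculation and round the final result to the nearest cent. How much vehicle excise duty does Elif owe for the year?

€1,314.72

Days held (2012-08-17 to 2013-02-16): 184 out of 365
Tax = €163,000 × 1.6% × 184/365 = €1,314.7178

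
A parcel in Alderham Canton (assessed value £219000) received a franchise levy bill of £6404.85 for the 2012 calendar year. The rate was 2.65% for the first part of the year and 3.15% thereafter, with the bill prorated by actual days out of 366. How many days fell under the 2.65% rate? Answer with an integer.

Let d = days at the first rate; then 366 − d days at the second rate.
£219000 × [2.65%·d + 3.15%·(366−d)] / 366 = £6404.85
Solving gives d = 165, so the new rate took effect on 14 June 2012.

165 days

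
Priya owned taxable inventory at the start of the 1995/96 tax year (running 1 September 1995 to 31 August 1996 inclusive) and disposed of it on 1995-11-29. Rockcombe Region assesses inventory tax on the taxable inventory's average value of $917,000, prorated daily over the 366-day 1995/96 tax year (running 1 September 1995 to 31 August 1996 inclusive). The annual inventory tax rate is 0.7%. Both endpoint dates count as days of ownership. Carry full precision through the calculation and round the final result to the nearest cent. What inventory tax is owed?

$1,578.44

Days held (1995-09-01 to 1995-11-29): 90 out of 366
Tax = $917,000 × 0.7% × 90/366 = $1,578.4426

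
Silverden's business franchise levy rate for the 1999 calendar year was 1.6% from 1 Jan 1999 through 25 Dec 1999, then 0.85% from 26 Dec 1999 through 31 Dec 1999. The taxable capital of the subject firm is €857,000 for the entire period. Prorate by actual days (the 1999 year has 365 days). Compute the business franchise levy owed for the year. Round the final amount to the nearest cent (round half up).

1 Jan – 25 Dec 1999: 359 days at 1.6% → €857,000 × 1.6% × 359/365 = €13,486.5973
26 Dec – 31 Dec 1999: 6 days at 0.85% → €857,000 × 0.85% × 6/365 = €119.7452
Total = €13,606.3425

€13,606.34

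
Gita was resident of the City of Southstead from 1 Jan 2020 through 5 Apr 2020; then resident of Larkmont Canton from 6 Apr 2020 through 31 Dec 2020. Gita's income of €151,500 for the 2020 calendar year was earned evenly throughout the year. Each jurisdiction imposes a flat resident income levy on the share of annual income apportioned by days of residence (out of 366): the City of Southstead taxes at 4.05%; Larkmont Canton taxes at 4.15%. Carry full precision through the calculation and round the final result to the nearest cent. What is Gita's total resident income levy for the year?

The City of Southstead, 1 Jan – 5 Apr 2020: 96 days → €151,500 × 4.05% × 96/366 = €1,609.3770
Larkmont Canton, 6 Apr – 31 Dec 2020: 270 days → €151,500 × 4.15% × 270/366 = €4,638.1352
Total = €6,247.5123

€6,247.51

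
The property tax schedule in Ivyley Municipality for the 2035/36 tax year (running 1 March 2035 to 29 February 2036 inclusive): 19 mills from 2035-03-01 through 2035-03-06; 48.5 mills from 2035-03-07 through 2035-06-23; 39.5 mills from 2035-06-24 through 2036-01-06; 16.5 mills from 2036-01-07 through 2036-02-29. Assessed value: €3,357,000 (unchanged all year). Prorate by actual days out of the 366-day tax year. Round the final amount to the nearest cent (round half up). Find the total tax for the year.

2035-03-01 to 2035-03-06: 6 days at 19 mills → €3,357,000 × 1.9% × 6/366 = €1,045.6230
2035-03-07 to 2035-06-23: 109 days at 48.5 mills → €3,357,000 × 4.85% × 109/366 = €48,488.4713
2035-06-24 to 2036-01-06: 197 days at 39.5 mills → €3,357,000 × 3.95% × 197/366 = €71,372.9385
2036-01-07 to 2036-02-29: 54 days at 16.5 mills → €3,357,000 × 1.65% × 54/366 = €8,172.3689
Total = €129,079.4016

€129,079.40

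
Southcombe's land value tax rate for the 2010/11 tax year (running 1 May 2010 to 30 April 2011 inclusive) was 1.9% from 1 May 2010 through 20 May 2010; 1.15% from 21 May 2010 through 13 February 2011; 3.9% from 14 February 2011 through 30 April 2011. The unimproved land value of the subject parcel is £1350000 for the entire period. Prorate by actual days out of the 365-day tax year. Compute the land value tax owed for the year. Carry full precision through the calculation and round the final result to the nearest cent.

£23809.93

1 May – 20 May 2010: 20 days at 1.9% → £1350000 × 1.9% × 20/365 = £1405.4795
21 May 2010 – 13 February 2011: 269 days at 1.15% → £1350000 × 1.15% × 269/365 = £11441.7123
14 February – 30 April 2011: 76 days at 3.9% → £1350000 × 3.9% × 76/365 = £10962.7397
Total = £23809.9315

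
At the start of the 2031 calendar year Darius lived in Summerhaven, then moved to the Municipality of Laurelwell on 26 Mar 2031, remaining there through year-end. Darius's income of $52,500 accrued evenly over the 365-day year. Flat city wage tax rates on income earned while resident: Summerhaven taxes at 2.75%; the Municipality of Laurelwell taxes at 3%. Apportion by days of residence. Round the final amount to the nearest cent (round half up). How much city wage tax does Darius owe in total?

$1,544.79

Summerhaven, 1 Jan – 25 Mar 2031: 84 days → $52,500 × 2.75% × 84/365 = $332.2603
The Municipality of Laurelwell, 26 Mar – 31 Dec 2031: 281 days → $52,500 × 3% × 281/365 = $1,212.5342
Total = $1,544.7945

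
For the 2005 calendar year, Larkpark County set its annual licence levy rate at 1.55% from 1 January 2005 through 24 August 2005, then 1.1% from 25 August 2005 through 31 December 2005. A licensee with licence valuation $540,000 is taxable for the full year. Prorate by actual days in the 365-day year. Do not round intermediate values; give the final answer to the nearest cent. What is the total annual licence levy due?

$7,511.18

1 January – 24 August 2005: 236 days at 1.55% → $540,000 × 1.55% × 236/365 = $5,411.8356
25 August – 31 December 2005: 129 days at 1.1% → $540,000 × 1.1% × 129/365 = $2,099.3425
Total = $7,511.1781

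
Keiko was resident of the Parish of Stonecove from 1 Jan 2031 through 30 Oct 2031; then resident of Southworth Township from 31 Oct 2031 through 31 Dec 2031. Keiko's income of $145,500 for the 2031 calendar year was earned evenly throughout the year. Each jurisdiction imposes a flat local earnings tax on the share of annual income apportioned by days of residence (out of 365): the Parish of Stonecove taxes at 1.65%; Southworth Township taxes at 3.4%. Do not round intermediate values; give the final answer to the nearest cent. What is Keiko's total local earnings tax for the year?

$2,833.26

The Parish of Stonecove, 1 Jan – 30 Oct 2031: 303 days → $145,500 × 1.65% × 303/365 = $1,992.9514
Southworth Township, 31 Oct – 31 Dec 2031: 62 days → $145,500 × 3.4% × 62/365 = $840.3123
Total = $2,833.2637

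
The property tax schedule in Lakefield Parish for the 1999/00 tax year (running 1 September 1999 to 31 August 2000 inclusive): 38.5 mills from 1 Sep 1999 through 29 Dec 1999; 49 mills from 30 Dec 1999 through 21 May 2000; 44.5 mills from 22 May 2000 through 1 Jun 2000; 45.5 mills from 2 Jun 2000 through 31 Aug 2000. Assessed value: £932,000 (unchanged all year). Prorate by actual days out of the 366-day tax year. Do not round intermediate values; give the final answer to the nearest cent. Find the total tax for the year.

1 Sep – 29 Dec 1999: 120 days at 38.5 mills → £932,000 × 3.85% × 120/366 = £11,764.5902
30 Dec 1999 – 21 May 2000: 144 days at 49 mills → £932,000 × 4.9% × 144/366 = £17,967.7377
22 May – 1 Jun 2000: 11 days at 44.5 mills → £932,000 × 4.45% × 11/366 = £1,246.4863
2 Jun – 31 Aug 2000: 91 days at 45.5 mills → £932,000 × 4.55% × 91/366 = £10,543.5683
Total = £41,522.3825

£41,522.38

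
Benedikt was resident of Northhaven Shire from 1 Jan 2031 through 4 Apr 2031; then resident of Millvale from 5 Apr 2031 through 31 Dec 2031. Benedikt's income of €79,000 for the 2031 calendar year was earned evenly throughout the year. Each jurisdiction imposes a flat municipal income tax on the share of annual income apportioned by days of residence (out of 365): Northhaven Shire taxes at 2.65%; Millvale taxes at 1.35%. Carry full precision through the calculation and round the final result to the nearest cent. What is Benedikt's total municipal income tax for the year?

€1,330.99

Northhaven Shire, 1 Jan – 4 Apr 2031: 94 days → €79,000 × 2.65% × 94/365 = €539.1479
Millvale, 5 Apr – 31 Dec 2031: 271 days → €79,000 × 1.35% × 271/365 = €791.8397
Total = €1,330.9877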